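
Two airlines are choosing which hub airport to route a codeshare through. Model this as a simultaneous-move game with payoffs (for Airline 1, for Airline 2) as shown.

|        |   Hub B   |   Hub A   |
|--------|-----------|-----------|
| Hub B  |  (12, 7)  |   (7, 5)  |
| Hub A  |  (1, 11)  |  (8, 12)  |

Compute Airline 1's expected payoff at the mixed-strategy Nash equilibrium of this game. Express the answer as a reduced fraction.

Airline 2 mixes with probability q on Hub B, chosen so Airline 1 is indifferent: 12q + 7(1−q) = 1q + 8(1−q) gives q = 1/12.
Airline 1's expected payoff (from either row, since indifferent) is 12·1/12 + 7·11/12 = 89/12.

89/12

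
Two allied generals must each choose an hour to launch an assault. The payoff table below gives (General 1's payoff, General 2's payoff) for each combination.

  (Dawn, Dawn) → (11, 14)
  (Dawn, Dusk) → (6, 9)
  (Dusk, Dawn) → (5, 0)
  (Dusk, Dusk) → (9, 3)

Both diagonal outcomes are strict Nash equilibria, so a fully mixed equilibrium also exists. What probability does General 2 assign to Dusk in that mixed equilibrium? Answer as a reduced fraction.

2/3

General 2's mix q on Dawn must make General 1 indifferent between Dawn and Dusk.
General 1's payoff from Dawn: 11q + 6(1−q). From Dusk: 5q + 9(1−q).
Set equal: 6q = 3(1−q) → q = 3/9 = 1/3.
Probability on Dusk is 1 − 1/3 = 2/3.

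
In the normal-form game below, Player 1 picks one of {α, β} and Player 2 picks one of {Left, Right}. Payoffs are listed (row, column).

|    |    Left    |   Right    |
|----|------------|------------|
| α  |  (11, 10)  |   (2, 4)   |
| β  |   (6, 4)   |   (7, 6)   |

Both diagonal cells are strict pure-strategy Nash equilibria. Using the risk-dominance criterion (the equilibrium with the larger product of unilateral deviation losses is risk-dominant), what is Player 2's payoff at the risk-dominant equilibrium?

10

At (α, Left): Player 1 loses 11 − 6 = 5 by deviating; Player 2 loses 10 − 4 = 6. Product = 5·6 = 30.
At (β, Right): Player 1 loses 7 − 2 = 5 by deviating; Player 2 loses 6 − 4 = 2. Product = 5·2 = 10.
30 > 10, so (α, Left) is risk-dominant. Player 2's payoff there is 10.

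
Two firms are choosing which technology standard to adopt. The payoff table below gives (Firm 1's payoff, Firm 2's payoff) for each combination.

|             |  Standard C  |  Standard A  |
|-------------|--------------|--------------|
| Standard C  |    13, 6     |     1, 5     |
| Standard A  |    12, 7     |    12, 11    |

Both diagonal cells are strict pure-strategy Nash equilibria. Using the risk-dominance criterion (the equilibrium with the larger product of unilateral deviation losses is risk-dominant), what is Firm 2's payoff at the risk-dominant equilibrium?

At both Standard C: Firm 1 loses 13 − 12 = 1 by deviating; Firm 2 loses 6 − 5 = 1. Product = 1·1 = 1.
At both Standard A: Firm 1 loses 12 − 1 = 11 by deviating; Firm 2 loses 11 − 7 = 4. Product = 11·4 = 44.
44 > 1, so both Standard A is risk-dominant. Firm 2's payoff there is 11.

11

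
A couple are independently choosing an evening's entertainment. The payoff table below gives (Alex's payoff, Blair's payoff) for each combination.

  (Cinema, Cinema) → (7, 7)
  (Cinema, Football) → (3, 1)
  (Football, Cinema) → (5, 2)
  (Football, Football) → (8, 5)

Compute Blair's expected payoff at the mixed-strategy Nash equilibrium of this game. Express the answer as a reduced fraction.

Alex mixes with probability p on Cinema, chosen so Blair is indifferent: 7p + 2(1−p) = 1p + 5(1−p) gives p = 1/3.
Blair's expected payoff is 7·1/3 + 2·2/3 = 11/3.

11/3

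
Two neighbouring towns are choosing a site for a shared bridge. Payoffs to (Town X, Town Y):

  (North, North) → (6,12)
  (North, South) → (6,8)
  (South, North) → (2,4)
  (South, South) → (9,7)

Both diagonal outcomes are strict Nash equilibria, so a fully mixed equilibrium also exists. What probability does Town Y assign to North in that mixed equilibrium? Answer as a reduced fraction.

3/7

Town Y's mix q on North must make Town X indifferent between North and South.
Town X's payoff from North: 6q + 6(1−q). From South: 2q + 9(1−q).
Set equal: 4q = 3(1−q) → q = 3/7.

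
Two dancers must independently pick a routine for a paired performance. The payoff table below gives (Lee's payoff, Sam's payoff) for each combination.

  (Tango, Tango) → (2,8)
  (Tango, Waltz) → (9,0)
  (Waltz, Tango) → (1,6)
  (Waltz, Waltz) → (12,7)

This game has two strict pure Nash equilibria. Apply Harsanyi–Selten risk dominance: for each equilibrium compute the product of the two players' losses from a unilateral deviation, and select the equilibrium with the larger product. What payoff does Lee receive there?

At both Tango: Lee loses 2 − 1 = 1 by deviating; Sam loses 8 − 0 = 8. Product = 1·8 = 8.
At both Waltz: Lee loses 12 − 9 = 3 by deviating; Sam loses 7 − 6 = 1. Product = 3·1 = 3.
8 > 3, so both Tango is risk-dominant. Lee's payoff there is 2.

2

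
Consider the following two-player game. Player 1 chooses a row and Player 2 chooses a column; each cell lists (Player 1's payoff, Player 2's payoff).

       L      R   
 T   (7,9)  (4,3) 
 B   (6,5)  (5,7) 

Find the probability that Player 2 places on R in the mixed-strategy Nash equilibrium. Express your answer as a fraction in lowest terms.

Player 2's mix q on L must make Player 1 indifferent between T and B.
Player 1's payoff from T: 7q + 4(1−q). From B: 6q + 5(1−q).
Set equal: 1q = 1(1−q) → q = 1/2.
Probability on R is 1 − 1/2 = 1/2.

1/2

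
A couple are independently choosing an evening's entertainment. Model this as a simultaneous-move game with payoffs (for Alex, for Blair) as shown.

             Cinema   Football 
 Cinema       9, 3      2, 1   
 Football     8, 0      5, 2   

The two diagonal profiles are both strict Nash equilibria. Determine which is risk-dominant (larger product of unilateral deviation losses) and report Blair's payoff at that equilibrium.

2

At both Cinema: Alex loses 9 − 8 = 1 by deviating; Blair loses 3 − 1 = 2. Product = 1·2 = 2.
At both Football: Alex loses 5 − 2 = 3 by deviating; Blair loses 2 − 0 = 2. Product = 3·2 = 6.
6 > 2, so both Football is risk-dominant. Blair's payoff there is 2.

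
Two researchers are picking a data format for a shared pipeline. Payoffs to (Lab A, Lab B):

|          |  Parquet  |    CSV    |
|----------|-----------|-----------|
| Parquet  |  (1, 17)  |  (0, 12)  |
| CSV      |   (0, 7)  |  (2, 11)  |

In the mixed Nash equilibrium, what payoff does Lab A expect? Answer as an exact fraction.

2/3

Lab B mixes with probability q on Parquet, chosen so Lab A is indifferent: 1q + 0(1−q) = 0q + 2(1−q) gives q = 2/3.
Lab A's expected payoff (from either row, since indifferent) is 1·2/3 + 0·1/3 = 2/3.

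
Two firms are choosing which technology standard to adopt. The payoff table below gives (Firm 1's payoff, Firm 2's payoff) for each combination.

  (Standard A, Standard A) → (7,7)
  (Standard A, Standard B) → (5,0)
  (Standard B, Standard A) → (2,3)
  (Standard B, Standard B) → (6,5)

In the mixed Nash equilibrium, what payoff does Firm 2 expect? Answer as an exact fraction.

35/9

Firm 1 mixes with probability p on Standard A, chosen so Firm 2 is indifferent: 7p + 3(1−p) = 0p + 5(1−p) gives p = 2/9.
Firm 2's expected payoff is 7·2/9 + 3·7/9 = 35/9.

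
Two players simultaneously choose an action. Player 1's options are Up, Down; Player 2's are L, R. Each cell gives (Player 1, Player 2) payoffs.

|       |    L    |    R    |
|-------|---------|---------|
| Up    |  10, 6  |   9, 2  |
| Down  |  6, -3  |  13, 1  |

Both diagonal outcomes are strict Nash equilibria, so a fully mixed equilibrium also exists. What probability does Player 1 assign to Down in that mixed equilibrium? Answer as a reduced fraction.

Player 1's mix p on Up must make Player 2 indifferent between L and R.
Player 2's payoff from L: 6p + (-3)(1−p). From R: 2p + 1(1−p).
Set equal: 4p = 4(1−p) → p = 4/8 = 1/2.
Probability on Down is 1 − 1/2 = 1/2.

1/2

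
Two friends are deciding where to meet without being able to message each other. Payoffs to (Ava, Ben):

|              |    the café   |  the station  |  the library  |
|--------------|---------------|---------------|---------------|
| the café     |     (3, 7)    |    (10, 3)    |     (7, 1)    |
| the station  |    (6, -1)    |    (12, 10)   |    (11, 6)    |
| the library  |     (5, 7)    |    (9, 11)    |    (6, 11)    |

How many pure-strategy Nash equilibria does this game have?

Both the station: Ava gets 12 (best alternative 10); Ben gets 10 (best alternative 6). Neither deviates — NE.
Both the café is not a NE: Ava would switch to the station (6 > 3).
No other cell survives both best-response checks, so there is 1 pure NE.

1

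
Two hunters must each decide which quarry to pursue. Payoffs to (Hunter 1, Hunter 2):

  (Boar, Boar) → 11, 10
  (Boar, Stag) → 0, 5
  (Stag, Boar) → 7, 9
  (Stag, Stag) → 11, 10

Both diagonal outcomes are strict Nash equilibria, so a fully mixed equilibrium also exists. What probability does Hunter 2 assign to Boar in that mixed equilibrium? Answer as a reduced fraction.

11/15

Hunter 2's mix q on Boar must make Hunter 1 indifferent between Boar and Stag.
Hunter 1's payoff from Boar: 11q + 0(1−q). From Stag: 7q + 11(1−q).
Set equal: 4q = 11(1−q) → q = 11/15.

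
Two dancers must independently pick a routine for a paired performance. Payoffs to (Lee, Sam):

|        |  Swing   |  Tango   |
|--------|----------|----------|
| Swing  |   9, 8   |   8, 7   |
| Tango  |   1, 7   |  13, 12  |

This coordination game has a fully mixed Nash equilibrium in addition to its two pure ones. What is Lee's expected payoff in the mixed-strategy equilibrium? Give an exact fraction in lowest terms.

109/13

Sam mixes with probability q on Swing, chosen so Lee is indifferent: 9q + 8(1−q) = 1q + 13(1−q) gives q = 5/13.
Lee's expected payoff (from either row, since indifferent) is 9·5/13 + 8·8/13 = 109/13.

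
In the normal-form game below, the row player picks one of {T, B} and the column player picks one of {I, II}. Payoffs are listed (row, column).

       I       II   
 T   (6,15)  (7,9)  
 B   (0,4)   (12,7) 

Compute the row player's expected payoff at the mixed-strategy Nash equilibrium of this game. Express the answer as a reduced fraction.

72/11

The column player mixes with probability q on I, chosen so the row player is indifferent: 6q + 7(1−q) = 0q + 12(1−q) gives q = 5/11.
The row player's expected payoff (from either row, since indifferent) is 6·5/11 + 7·6/11 = 72/11.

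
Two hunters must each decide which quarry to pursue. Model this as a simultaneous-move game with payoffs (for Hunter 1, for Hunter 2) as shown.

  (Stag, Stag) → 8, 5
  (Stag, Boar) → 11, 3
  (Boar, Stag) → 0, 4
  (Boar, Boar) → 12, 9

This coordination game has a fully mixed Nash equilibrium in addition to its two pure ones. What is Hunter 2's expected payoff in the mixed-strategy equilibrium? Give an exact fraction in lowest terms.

Hunter 1 mixes with probability p on Stag, chosen so Hunter 2 is indifferent: 5p + 4(1−p) = 3p + 9(1−p) gives p = 5/7.
Hunter 2's expected payoff is 5·5/7 + 4·2/7 = 33/7.

33/7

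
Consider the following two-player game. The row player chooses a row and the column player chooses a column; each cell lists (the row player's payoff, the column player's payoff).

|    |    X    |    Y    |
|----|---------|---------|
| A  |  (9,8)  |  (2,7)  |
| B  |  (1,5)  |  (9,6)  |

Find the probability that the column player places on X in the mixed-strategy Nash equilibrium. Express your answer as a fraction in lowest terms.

7/15

The column player's mix q on X must make the row player indifferent between A and B.
The row player's payoff from A: 9q + 2(1−q). From B: 1q + 9(1−q).
Set equal: 8q = 7(1−q) → q = 7/15.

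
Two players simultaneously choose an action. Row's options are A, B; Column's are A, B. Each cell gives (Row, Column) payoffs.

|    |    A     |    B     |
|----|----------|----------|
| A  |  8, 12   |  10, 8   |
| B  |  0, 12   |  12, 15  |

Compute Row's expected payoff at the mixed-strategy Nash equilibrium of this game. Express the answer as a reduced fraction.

Column mixes with probability q on A, chosen so Row is indifferent: 8q + 10(1−q) = 0q + 12(1−q) gives q = 1/5.
Row's expected payoff (from either row, since indifferent) is 8·1/5 + 10·4/5 = 48/5.

48/5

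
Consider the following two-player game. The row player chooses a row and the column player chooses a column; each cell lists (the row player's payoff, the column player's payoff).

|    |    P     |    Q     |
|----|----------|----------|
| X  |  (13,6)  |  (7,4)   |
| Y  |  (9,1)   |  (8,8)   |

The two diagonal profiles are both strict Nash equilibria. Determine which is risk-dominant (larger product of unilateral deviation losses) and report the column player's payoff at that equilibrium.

At (X, P): the row player loses 13 − 9 = 4 by deviating; the column player loses 6 − 4 = 2. Product = 4·2 = 8.
At (Y, Q): the row player loses 8 − 7 = 1 by deviating; the column player loses 8 − 1 = 7. Product = 1·7 = 7.
8 > 7, so (X, P) is risk-dominant. The column player's payoff there is 6.

6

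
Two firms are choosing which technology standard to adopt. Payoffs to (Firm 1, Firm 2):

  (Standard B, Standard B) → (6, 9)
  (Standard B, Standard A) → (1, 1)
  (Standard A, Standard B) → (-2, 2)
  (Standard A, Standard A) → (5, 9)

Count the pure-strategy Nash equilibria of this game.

Both Standard B: Firm 1 gets 6 (best alternative -2); Firm 2 gets 9 (best alternative 1). Neither deviates — NE.
Both Standard A: Firm 1 gets 5 (best alternative 1); Firm 2 gets 9 (best alternative 2). Neither deviates — NE.
(Standard B, Standard A) is not a NE: Firm 1 would switch to Standard A (5 > 1).
No other cell survives both best-response checks, so there are 2 pure NE.

2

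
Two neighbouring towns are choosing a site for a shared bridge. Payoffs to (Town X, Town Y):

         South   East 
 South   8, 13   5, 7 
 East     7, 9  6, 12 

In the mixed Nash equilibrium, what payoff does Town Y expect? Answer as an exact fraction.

Town X mixes with probability p on South, chosen so Town Y is indifferent: 13p + 9(1−p) = 7p + 12(1−p) gives p = 1/3.
Town Y's expected payoff is 13·1/3 + 9·2/3 = 31/3.

31/3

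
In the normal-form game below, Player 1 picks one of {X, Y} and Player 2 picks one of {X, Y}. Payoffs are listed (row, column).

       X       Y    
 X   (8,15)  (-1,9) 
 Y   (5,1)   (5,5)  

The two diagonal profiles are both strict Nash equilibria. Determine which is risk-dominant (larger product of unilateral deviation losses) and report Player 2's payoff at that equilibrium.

At both X: Player 1 loses 8 − 5 = 3 by deviating; Player 2 loses 15 − 9 = 6. Product = 3·6 = 18.
At both Y: Player 1 loses 5 − (-1) = 6 by deviating; Player 2 loses 5 − 1 = 4. Product = 6·4 = 24.
24 > 18, so both Y is risk-dominant. Player 2's payoff there is 5.

5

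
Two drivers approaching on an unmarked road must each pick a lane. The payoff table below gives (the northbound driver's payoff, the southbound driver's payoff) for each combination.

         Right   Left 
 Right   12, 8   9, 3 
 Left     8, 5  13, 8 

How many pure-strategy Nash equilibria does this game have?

2

Both Right: the northbound driver gets 12 (best alternative 8); the southbound driver gets 8 (best alternative 3). Neither deviates — NE.
Both Left: the northbound driver gets 13 (best alternative 9); the southbound driver gets 8 (best alternative 5). Neither deviates — NE.
(Left, Right) is not a NE: the northbound driver would switch to Right (12 > 8).
No other cell survives both best-response checks, so there are 2 pure NE.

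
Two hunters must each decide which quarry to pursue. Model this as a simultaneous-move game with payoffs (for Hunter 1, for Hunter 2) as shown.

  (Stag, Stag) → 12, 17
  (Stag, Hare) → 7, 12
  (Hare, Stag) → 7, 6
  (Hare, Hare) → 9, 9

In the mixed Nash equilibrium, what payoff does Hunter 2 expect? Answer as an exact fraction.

81/8

Hunter 1 mixes with probability p on Stag, chosen so Hunter 2 is indifferent: 17p + 6(1−p) = 12p + 9(1−p) gives p = 3/8.
Hunter 2's expected payoff is 17·3/8 + 6·5/8 = 81/8.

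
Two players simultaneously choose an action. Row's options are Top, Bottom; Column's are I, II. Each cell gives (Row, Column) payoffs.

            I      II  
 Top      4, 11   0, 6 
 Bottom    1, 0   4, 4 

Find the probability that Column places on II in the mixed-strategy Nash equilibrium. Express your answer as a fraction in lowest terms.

Column's mix q on I must make Row indifferent between Top and Bottom.
Row's payoff from Top: 4q + 0(1−q). From Bottom: 1q + 4(1−q).
Set equal: 3q = 4(1−q) → q = 4/7.
Probability on II is 1 − 4/7 = 3/7.

3/7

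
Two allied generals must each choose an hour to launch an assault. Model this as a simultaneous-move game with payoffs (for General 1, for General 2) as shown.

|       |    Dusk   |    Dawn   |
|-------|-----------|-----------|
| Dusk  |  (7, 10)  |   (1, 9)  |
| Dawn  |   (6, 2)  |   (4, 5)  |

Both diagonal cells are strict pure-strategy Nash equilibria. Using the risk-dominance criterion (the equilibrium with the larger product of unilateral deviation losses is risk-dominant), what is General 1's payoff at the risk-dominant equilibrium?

4

At both Dusk: General 1 loses 7 − 6 = 1 by deviating; General 2 loses 10 − 9 = 1. Product = 1·1 = 1.
At both Dawn: General 1 loses 4 − 1 = 3 by deviating; General 2 loses 5 − 2 = 3. Product = 3·3 = 9.
9 > 1, so both Dawn is risk-dominant. General 1's payoff there is 4.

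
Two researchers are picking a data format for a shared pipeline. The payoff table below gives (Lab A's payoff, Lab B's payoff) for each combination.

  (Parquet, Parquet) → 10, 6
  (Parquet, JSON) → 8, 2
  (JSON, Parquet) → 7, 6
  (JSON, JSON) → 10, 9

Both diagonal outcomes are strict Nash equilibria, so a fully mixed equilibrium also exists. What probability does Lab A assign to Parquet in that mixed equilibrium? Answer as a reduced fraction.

Lab A's mix p on Parquet must make Lab B indifferent between Parquet and JSON.
Lab B's payoff from Parquet: 6p + 6(1−p). From JSON: 2p + 9(1−p).
Set equal: 4p = 3(1−p) → p = 3/7.

3/7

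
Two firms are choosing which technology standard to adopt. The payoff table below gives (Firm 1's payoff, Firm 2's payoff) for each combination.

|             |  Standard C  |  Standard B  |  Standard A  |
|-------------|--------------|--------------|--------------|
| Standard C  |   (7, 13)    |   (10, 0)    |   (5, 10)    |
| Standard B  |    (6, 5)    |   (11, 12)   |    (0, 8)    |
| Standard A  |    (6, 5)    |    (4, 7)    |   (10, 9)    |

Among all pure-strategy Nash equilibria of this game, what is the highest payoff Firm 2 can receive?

13

Both Standard C is a pure NE (Firm 1: 7 ≥ 6; Firm 2: 13 ≥ 10). Firm 2 gets 13.
Both Standard B is a pure NE (Firm 1: 11 ≥ 10; Firm 2: 12 ≥ 8). Firm 2 gets 12.
Both Standard A is a pure NE (Firm 1: 10 ≥ 5; Firm 2: 9 ≥ 7). Firm 2 gets 9.
Every other cell has a profitable deviation for at least one player. Highest of {13, 12, 9} is 13.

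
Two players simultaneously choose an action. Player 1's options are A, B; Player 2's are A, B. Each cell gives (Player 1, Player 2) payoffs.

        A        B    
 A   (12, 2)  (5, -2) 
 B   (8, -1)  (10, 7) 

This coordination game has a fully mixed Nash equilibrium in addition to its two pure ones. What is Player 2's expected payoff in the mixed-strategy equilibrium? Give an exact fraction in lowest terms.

1

Player 1 mixes with probability p on A, chosen so Player 2 is indifferent: 2p + (-1)(1−p) = (-2)p + 7(1−p) gives p = 2/3.
Player 2's expected payoff is 2·2/3 + (-1)·1/3 = 1.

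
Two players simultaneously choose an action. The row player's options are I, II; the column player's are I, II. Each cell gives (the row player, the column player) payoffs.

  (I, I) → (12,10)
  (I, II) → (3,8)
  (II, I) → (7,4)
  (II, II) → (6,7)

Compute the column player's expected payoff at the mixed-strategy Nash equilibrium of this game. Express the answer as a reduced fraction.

The row player mixes with probability p on I, chosen so the column player is indifferent: 10p + 4(1−p) = 8p + 7(1−p) gives p = 3/5.
The column player's expected payoff is 10·3/5 + 4·2/5 = 38/5.

38/5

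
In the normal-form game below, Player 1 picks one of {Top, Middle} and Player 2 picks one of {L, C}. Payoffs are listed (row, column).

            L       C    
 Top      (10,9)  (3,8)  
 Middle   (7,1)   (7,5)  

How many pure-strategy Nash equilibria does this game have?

(Top, L): Player 1 gets 10 (best alternative 7); Player 2 gets 9 (best alternative 8). Neither deviates — NE.
(Middle, C): Player 1 gets 7 (best alternative 3); Player 2 gets 5 (best alternative 1). Neither deviates — NE.
(Top, C) is not a NE: Player 1 would switch to Middle (7 > 3).
No other cell survives both best-response checks, so there are 2 pure NE.

2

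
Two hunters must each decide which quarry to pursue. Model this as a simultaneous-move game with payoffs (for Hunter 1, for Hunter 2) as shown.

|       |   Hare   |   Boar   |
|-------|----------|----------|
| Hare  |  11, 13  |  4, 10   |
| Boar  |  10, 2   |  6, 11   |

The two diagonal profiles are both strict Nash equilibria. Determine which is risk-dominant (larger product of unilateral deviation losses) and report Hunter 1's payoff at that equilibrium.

6

At both Hare: Hunter 1 loses 11 − 10 = 1 by deviating; Hunter 2 loses 13 − 10 = 3. Product = 1·3 = 3.
At both Boar: Hunter 1 loses 6 − 4 = 2 by deviating; Hunter 2 loses 11 − 2 = 9. Product = 2·9 = 18.
18 > 3, so both Boar is risk-dominant. Hunter 1's payoff there is 6.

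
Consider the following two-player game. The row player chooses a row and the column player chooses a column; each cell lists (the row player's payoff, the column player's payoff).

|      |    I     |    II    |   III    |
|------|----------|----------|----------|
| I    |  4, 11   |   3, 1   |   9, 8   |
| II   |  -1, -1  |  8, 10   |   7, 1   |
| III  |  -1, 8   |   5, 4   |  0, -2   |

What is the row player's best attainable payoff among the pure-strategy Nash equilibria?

8

Both I is a pure NE (the row player: 4 ≥ -1; the column player: 11 ≥ 8). The row player gets 4.
Both II is a pure NE (the row player: 8 ≥ 5; the column player: 10 ≥ 1). The row player gets 8.
Every other cell has a profitable deviation for at least one player. Highest of {4, 8} is 8.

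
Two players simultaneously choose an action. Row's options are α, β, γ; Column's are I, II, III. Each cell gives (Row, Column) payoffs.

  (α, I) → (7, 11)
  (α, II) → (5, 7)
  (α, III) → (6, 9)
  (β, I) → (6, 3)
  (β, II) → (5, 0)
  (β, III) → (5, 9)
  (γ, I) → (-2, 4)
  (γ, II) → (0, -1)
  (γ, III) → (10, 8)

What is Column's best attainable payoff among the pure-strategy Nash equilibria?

(α, I) is a pure NE (Row: 7 ≥ 6; Column: 11 ≥ 9). Column gets 11.
(γ, III) is a pure NE (Row: 10 ≥ 6; Column: 8 ≥ 4). Column gets 8.
Every other cell has a profitable deviation for at least one player. Highest of {11, 8} is 11.

11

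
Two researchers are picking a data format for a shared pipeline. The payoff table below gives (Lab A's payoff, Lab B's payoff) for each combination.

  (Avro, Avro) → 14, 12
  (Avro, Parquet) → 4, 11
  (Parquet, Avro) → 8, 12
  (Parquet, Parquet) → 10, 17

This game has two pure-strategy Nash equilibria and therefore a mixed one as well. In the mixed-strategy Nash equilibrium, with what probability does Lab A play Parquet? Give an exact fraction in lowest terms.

1/6

Lab A's mix p on Avro must make Lab B indifferent between Avro and Parquet.
Lab B's payoff from Avro: 12p + 12(1−p). From Parquet: 11p + 17(1−p).
Set equal: 1p = 5(1−p) → p = 5/6.
Probability on Parquet is 1 − 5/6 = 1/6.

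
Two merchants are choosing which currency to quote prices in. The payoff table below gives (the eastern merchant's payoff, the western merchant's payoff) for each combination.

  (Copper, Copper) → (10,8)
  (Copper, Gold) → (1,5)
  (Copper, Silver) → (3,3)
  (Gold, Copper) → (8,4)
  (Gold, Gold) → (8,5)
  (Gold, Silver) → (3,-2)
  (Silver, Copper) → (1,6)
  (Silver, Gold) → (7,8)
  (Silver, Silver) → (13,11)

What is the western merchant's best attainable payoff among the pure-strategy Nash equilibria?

11

Both Copper is a pure NE (the eastern merchant: 10 ≥ 8; the western merchant: 8 ≥ 5). The western merchant gets 8.
Both Gold is a pure NE (the eastern merchant: 8 ≥ 7; the western merchant: 5 ≥ 4). The western merchant gets 5.
Both Silver is a pure NE (the eastern merchant: 13 ≥ 3; the western merchant: 11 ≥ 8). The western merchant gets 11.
Every other cell has a profitable deviation for at least one player. Highest of {8, 5, 11} is 11.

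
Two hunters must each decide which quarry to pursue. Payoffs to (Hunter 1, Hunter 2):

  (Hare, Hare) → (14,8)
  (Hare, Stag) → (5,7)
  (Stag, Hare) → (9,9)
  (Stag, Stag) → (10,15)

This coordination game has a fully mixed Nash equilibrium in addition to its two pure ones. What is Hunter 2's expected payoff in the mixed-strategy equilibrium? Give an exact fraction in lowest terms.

57/7

Hunter 1 mixes with probability p on Hare, chosen so Hunter 2 is indifferent: 8p + 9(1−p) = 7p + 15(1−p) gives p = 6/7.
Hunter 2's expected payoff is 8·6/7 + 9·1/7 = 57/7.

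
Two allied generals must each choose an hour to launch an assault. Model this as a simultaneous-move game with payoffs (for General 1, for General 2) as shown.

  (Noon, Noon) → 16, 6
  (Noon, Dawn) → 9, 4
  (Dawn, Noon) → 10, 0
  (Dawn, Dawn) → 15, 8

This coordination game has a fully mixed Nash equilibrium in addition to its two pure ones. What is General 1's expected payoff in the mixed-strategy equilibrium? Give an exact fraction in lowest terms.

25/2

General 2 mixes with probability q on Noon, chosen so General 1 is indifferent: 16q + 9(1−q) = 10q + 15(1−q) gives q = 1/2.
General 1's expected payoff (from either row, since indifferent) is 16·1/2 + 9·1/2 = 25/2.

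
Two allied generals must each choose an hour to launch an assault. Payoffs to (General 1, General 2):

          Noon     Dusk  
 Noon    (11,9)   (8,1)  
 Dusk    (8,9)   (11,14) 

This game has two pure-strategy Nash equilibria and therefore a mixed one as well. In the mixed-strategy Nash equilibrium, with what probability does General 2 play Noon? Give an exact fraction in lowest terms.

General 2's mix q on Noon must make General 1 indifferent between Noon and Dusk.
General 1's payoff from Noon: 11q + 8(1−q). From Dusk: 8q + 11(1−q).
Set equal: 3q = 3(1−q) → q = 3/6 = 1/2.

1/2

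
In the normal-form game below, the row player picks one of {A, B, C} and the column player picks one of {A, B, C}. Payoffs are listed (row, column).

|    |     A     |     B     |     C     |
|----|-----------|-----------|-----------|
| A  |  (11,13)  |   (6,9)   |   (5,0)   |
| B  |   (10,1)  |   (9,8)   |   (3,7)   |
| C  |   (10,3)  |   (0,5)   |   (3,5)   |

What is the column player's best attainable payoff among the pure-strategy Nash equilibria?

Both A is a pure NE (the row player: 11 ≥ 10; the column player: 13 ≥ 9). The column player gets 13.
Both B is a pure NE (the row player: 9 ≥ 6; the column player: 8 ≥ 7). The column player gets 8.
Every other cell has a profitable deviation for at least one player. Highest of {13, 8} is 13.

13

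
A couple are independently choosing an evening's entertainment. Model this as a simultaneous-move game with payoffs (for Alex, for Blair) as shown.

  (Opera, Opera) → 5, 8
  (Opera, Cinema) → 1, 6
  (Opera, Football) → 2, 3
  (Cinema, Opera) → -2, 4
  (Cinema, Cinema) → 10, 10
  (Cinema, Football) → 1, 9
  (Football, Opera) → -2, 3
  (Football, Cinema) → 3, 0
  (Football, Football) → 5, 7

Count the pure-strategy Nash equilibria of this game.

Both Opera: Alex gets 5 (best alternative -2); Blair gets 8 (best alternative 6). Neither deviates — NE.
Both Cinema: Alex gets 10 (best alternative 3); Blair gets 10 (best alternative 9). Neither deviates — NE.
Both Football: Alex gets 5 (best alternative 2); Blair gets 7 (best alternative 3). Neither deviates — NE.
(Football, Opera) is not a NE: Alex would switch to Opera (5 > -2).
No other cell survives both best-response checks, so there are 3 pure NE.

3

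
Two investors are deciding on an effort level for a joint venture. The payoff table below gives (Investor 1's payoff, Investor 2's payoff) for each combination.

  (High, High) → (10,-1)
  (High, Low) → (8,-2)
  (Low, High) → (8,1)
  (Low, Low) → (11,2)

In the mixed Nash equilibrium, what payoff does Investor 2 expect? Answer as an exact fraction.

Investor 1 mixes with probability p on High, chosen so Investor 2 is indifferent: (-1)p + 1(1−p) = (-2)p + 2(1−p) gives p = 1/2.
Investor 2's expected payoff is (-1)·1/2 + 1·1/2 = 0.

0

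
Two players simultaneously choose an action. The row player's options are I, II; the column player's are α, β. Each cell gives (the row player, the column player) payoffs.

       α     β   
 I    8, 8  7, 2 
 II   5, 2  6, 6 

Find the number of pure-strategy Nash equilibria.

1

(I, α): the row player gets 8 (best alternative 5); the column player gets 8 (best alternative 2). Neither deviates — NE.
(II, β) is not a NE: the row player would switch to I (7 > 6).
No other cell survives both best-response checks, so there is 1 pure NE.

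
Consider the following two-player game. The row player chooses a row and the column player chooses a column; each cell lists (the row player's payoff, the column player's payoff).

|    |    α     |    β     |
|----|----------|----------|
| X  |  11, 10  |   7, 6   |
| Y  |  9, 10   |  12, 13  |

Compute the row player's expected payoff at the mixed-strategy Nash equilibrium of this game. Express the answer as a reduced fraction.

69/7

The column player mixes with probability q on α, chosen so the row player is indifferent: 11q + 7(1−q) = 9q + 12(1−q) gives q = 5/7.
The row player's expected payoff (from either row, since indifferent) is 11·5/7 + 7·2/7 = 69/7.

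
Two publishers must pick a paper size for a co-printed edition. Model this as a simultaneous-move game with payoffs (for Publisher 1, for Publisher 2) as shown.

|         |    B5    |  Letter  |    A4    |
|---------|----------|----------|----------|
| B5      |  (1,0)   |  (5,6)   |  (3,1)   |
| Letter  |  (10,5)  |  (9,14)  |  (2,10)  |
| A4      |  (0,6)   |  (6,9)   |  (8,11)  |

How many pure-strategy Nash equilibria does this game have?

Both Letter: Publisher 1 gets 9 (best alternative 6); Publisher 2 gets 14 (best alternative 10). Neither deviates — NE.
Both A4: Publisher 1 gets 8 (best alternative 3); Publisher 2 gets 11 (best alternative 9). Neither deviates — NE.
Both B5 is not a NE: Publisher 1 would switch to Letter (10 > 1).
No other cell survives both best-response checks, so there are 2 pure NE.

2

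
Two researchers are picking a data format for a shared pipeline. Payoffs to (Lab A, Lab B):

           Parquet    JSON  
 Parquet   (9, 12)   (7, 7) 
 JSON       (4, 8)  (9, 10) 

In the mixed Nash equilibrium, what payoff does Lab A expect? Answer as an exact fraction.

Lab B mixes with probability q on Parquet, chosen so Lab A is indifferent: 9q + 7(1−q) = 4q + 9(1−q) gives q = 2/7.
Lab A's expected payoff (from either row, since indifferent) is 9·2/7 + 7·5/7 = 53/7.

53/7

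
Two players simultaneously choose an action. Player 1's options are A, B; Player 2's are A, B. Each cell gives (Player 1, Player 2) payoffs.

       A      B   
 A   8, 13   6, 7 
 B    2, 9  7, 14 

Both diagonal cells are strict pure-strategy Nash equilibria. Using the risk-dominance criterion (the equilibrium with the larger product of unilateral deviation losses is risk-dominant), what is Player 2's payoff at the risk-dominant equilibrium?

At both A: Player 1 loses 8 − 2 = 6 by deviating; Player 2 loses 13 − 7 = 6. Product = 6·6 = 36.
At both B: Player 1 loses 7 − 6 = 1 by deviating; Player 2 loses 14 − 9 = 5. Product = 1·5 = 5.
36 > 5, so both A is risk-dominant. Player 2's payoff there is 13.

13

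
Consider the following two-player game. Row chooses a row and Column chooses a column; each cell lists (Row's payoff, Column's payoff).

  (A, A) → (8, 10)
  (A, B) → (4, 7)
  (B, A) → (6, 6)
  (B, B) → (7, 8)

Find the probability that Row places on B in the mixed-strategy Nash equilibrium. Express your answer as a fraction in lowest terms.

3/5

Row's mix p on A must make Column indifferent between A and B.
Column's payoff from A: 10p + 6(1−p). From B: 7p + 8(1−p).
Set equal: 3p = 2(1−p) → p = 2/5.
Probability on B is 1 − 2/5 = 3/5.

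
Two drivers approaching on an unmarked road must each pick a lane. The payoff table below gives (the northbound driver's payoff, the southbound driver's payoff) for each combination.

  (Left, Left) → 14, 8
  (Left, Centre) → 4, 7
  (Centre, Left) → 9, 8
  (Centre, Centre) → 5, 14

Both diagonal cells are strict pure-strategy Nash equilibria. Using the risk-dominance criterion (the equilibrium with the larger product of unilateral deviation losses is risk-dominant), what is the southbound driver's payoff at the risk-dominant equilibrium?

At both Left: the northbound driver loses 14 − 9 = 5 by deviating; the southbound driver loses 8 − 7 = 1. Product = 5·1 = 5.
At both Centre: the northbound driver loses 5 − 4 = 1 by deviating; the southbound driver loses 14 − 8 = 6. Product = 1·6 = 6.
6 > 5, so both Centre is risk-dominant. The southbound driver's payoff there is 14.

14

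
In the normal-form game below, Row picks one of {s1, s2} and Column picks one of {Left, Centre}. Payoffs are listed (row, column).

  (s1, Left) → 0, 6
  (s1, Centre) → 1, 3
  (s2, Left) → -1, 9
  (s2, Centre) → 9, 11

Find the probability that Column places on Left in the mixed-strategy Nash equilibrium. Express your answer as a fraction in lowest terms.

8/9

Column's mix q on Left must make Row indifferent between s1 and s2.
Row's payoff from s1: 0q + 1(1−q). From s2: (-1)q + 9(1−q).
Set equal: 1q = 8(1−q) → q = 8/9.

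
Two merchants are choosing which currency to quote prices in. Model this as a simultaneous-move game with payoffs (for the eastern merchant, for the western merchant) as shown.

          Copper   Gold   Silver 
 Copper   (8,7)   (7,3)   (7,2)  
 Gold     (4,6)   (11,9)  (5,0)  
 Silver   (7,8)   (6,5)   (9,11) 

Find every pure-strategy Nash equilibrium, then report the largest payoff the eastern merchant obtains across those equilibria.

Both Copper is a pure NE (the eastern merchant: 8 ≥ 7; the western merchant: 7 ≥ 3). The eastern merchant gets 8.
Both Gold is a pure NE (the eastern merchant: 11 ≥ 7; the western merchant: 9 ≥ 6). The eastern merchant gets 11.
Both Silver is a pure NE (the eastern merchant: 9 ≥ 7; the western merchant: 11 ≥ 8). The eastern merchant gets 9.
Every other cell has a profitable deviation for at least one player. Highest of {8, 11, 9} is 11.

11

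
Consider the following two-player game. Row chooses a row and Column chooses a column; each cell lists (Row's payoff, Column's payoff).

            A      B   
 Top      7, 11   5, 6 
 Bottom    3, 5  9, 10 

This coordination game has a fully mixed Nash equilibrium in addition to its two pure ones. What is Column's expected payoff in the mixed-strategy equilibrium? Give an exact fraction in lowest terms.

Row mixes with probability p on Top, chosen so Column is indifferent: 11p + 5(1−p) = 6p + 10(1−p) gives p = 1/2.
Column's expected payoff is 11·1/2 + 5·1/2 = 8.

8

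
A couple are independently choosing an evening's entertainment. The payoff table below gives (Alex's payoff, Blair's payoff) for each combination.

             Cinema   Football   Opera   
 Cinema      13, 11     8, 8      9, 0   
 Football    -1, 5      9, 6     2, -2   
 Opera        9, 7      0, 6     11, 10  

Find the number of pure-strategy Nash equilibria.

Both Cinema: Alex gets 13 (best alternative 9); Blair gets 11 (best alternative 8). Neither deviates — NE.
Both Football: Alex gets 9 (best alternative 8); Blair gets 6 (best alternative 5). Neither deviates — NE.
Both Opera: Alex gets 11 (best alternative 9); Blair gets 10 (best alternative 7). Neither deviates — NE.
(Opera, Football) is not a NE: Alex would switch to Football (9 > 0).
No other cell survives both best-response checks, so there are 3 pure NE.

3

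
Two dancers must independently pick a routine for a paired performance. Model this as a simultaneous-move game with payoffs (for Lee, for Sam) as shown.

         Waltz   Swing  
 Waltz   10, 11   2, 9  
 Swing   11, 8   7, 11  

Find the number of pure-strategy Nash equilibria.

1

Both Swing: Lee gets 7 (best alternative 2); Sam gets 11 (best alternative 8). Neither deviates — NE.
Both Waltz is not a NE: Lee would switch to Swing (11 > 10).
No other cell survives both best-response checks, so there is 1 pure NE.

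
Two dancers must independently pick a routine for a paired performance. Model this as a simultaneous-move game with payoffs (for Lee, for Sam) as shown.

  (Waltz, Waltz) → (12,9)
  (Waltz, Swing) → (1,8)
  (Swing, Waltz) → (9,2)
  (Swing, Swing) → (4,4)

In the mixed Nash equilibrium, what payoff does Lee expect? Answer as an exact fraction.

13/2

Sam mixes with probability q on Waltz, chosen so Lee is indifferent: 12q + 1(1−q) = 9q + 4(1−q) gives q = 1/2.
Lee's expected payoff (from either row, since indifferent) is 12·1/2 + 1·1/2 = 13/2.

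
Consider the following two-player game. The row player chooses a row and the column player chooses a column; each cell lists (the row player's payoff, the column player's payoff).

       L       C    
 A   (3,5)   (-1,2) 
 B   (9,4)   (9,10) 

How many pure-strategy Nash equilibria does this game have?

(B, C): the row player gets 9 (best alternative -1); the column player gets 10 (best alternative 4). Neither deviates — NE.
(A, L) is not a NE: the row player would switch to B (9 > 3).
No other cell survives both best-response checks, so there is 1 pure NE.

1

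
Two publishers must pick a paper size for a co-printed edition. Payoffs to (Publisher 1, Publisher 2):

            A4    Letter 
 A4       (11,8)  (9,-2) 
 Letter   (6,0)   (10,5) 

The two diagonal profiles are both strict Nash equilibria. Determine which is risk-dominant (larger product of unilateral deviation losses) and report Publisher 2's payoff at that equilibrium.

8

At both A4: Publisher 1 loses 11 − 6 = 5 by deviating; Publisher 2 loses 8 − (-2) = 10. Product = 5·10 = 50.
At both Letter: Publisher 1 loses 10 − 9 = 1 by deviating; Publisher 2 loses 5 − 0 = 5. Product = 1·5 = 5.
50 > 5, so both A4 is risk-dominant. Publisher 2's payoff there is 8.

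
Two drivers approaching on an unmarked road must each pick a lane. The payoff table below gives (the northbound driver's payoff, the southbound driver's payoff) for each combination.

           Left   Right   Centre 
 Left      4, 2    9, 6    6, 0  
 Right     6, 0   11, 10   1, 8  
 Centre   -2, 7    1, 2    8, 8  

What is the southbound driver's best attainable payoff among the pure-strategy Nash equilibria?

Both Right is a pure NE (the northbound driver: 11 ≥ 9; the southbound driver: 10 ≥ 8). The southbound driver gets 10.
Both Centre is a pure NE (the northbound driver: 8 ≥ 6; the southbound driver: 8 ≥ 7). The southbound driver gets 8.
Every other cell has a profitable deviation for at least one player. Highest of {10, 8} is 10.

10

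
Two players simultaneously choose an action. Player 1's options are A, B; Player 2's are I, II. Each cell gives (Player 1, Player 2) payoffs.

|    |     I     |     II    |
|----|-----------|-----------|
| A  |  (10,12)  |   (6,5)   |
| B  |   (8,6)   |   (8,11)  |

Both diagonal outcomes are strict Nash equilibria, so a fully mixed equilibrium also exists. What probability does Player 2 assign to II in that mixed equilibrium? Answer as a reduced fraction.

1/2

Player 2's mix q on I must make Player 1 indifferent between A and B.
Player 1's payoff from A: 10q + 6(1−q). From B: 8q + 8(1−q).
Set equal: 2q = 2(1−q) → q = 2/4 = 1/2.
Probability on II is 1 − 1/2 = 1/2.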